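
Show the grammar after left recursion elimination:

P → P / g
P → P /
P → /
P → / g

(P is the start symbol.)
P is directly left-recursive. The standard transformation for
  A → A α₁ | ... | A α_m | β₁ | ... | β_n
is
  A  → β₁ A' | ... | β_n A'
  A' → α₁ A' | ... | α_m A' | ε

P → / becomes P → / P'
P → / g becomes P → / g P'
P → P / g becomes P' → / g P'
P → P / becomes P' → / P'
Add P' → ε

Resulting grammar:
P → / P'
P → / g P'
P' → / g P'
P' → / P'
P' → ε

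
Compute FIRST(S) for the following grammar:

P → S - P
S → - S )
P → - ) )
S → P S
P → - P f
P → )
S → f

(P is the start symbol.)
{ ')', '-', 'f' }

To compute FIRST(S), examine every production with S on the left-hand side, reading each right-hand side left to right until a non-nullable symbol is reached.

FIRST sets of the other non-terminals involved (by the same procedure, iterated to a fixed point):
  FIRST(P) = { ')', '-', 'f' }

From S → - S ):
  - '-' is a terminal: add '-' and stop
From S → P S:
  - P is a non-terminal: add FIRST(P) \ {ε} = { ')', '-', 'f' }
    P is not nullable, so stop
From S → f:
  - f is a terminal: add 'f' and stop

Collecting: FIRST(S) = { ')', '-', 'f' }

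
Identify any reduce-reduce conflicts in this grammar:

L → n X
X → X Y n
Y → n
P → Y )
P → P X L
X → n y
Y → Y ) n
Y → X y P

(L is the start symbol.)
No reduce-reduce conflicts

Augment with L' → L and build the canonical LR(0) collection (I0 = CLOSURE({[L' → . L]}), then GOTO on every symbol after a dot until no new states appear). It has 19 states:
  I0: { [L → . n X], [L' → . L] }  — shift
  I1: { [L' → L .] }  — accept
  I2: { [L → n . X], [X → . X Y n], [X → . n y] }  — shift
  I3: { [L → n X .], [X → . X Y n], [X → . n y], [X → X . Y n], [Y → . X y P], [Y → . Y ) n], [Y → . n] }  — shift, reduce
  I4: { [X → n . y] }  — shift
  I5: { [X → n y .] }  — reduce
  I6: { [X → . X Y n], [X → . n y], [X → X . Y n], [Y → . X y P], [Y → . Y ) n], [Y → . n], [Y → X . y P] }  — shift
  I7: { [X → X Y . n], [Y → Y . ) n] }  — shift
  I8: { [X → n . y], [Y → n .] }  — shift, reduce
  I9: { [Y → Y ) . n] }  — shift
  I10: { [X → X Y n .] }  — reduce
  I11: { [Y → Y ) n .] }  — reduce
  I12: { [P → . P X L], [P → . Y )], [X → . X Y n], [X → . n y], [Y → . X y P], [Y → . Y ) n], [Y → . n], [Y → X y . P] }  — shift
  I13: { [P → P . X L], [X → . X Y n], [X → . n y], [Y → X y P .] }  — shift, reduce
  I14: { [P → Y . )], [Y → Y . ) n] }  — shift
  I15: { [P → Y ) .], [Y → Y ) . n] }  — shift, reduce
  I16: { [L → . n X], [P → P X . L], [X → . X Y n], [X → . n y], [X → X . Y n], [Y → . X y P], [Y → . Y ) n], [Y → . n] }  — shift
  I17: { [P → P X L .] }  — reduce
  I18: { [L → n . X], [X → . X Y n], [X → . n y], [X → n . y], [Y → n .] }  — shift, reduce

No state contains more than one complete item.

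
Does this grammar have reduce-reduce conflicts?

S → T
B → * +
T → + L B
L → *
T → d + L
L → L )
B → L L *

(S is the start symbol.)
No reduce-reduce conflicts

A reduce-reduce conflict occurs when an LR(0) state has two complete items [A → α .] and [B → β .] — both call for a reduction, and with no lookahead the parser cannot choose between them.

Augment with S' → S and build the canonical LR(0) collection (I0 = CLOSURE({[S' → . S]}), then GOTO on every symbol after a dot until no new states appear). It has 16 states:
  I0: { [S → . T], [S' → . S], [T → . + L B], [T → . d + L] }  — shift
  I1: { [L → . *], [L → . L )], [T → + . L B] }  — shift
  I2: { [S' → S .] }  — accept
  I3: { [S → T .] }  — reduce
  I4: { [T → d . + L] }  — shift
  I5: { [L → . *], [L → . L )], [T → d + . L] }  — shift
  I6: { [L → * .] }  — reduce
  I7: { [L → L . )], [T → d + L .] }  — shift, reduce
  I8: { [L → L ) .] }  — reduce
  I9: { [B → . * +], [B → . L L *], [L → . *], [L → . L )], [L → L . )], [T → + L . B] }  — shift
  I10: { [B → * . +], [L → * .] }  — shift, reduce
  I11: { [T → + L B .] }  — reduce
  I12: { [B → L . L *], [L → . *], [L → . L )], [L → L . )] }  — shift
  I13: { [B → L L . *], [L → L . )] }  — shift
  I14: { [B → L L * .] }  — reduce
  I15: { [B → * + .] }  — reduce

No state contains more than one complete item.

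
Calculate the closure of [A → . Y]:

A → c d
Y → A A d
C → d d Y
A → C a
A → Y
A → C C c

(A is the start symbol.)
To compute CLOSURE, for each item [A → α.Bβ] where B is a non-terminal, add [B → .γ] for all productions B → γ; repeat for the newly added items until nothing changes.

Start with: [A → . Y]
  [A → . Y] has the dot before Y: add [Y → . A A d]
  [Y → . A A d] has the dot before A: add [A → . c d], [A → . C a], [A → . C C c]
  [A → . C a] has the dot before C: add [C → . d d Y]
No further items can be added.

CLOSURE = { [A → . C C c], [A → . C a], [A → . Y], [A → . c d], [C → . d d Y], [Y → . A A d] }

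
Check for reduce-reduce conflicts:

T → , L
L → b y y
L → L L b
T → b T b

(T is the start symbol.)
No reduce-reduce conflicts

A reduce-reduce conflict occurs when an LR(0) state has two complete items [A → α .] and [B → β .] — both call for a reduction, and with no lookahead the parser cannot choose between them.

Augment with T' → T and build the canonical LR(0) collection (I0 = CLOSURE({[T' → . T]}), then GOTO on every symbol after a dot until no new states appear). It has 12 states:
  I0: { [T → . , L], [T → . b T b], [T' → . T] }  — shift
  I1: { [L → . L L b], [L → . b y y], [T → , . L] }  — shift
  I2: { [T' → T .] }  — accept
  I3: { [T → . , L], [T → . b T b], [T → b . T b] }  — shift
  I4: { [T → b T . b] }  — shift
  I5: { [T → b T b .] }  — reduce
  I6: { [L → . L L b], [L → . b y y], [L → L . L b], [T → , L .] }  — shift, reduce
  I7: { [L → b . y y] }  — shift
  I8: { [L → b y . y] }  — shift
  I9: { [L → b y y .] }  — reduce
  I10: { [L → . L L b], [L → . b y y], [L → L . L b], [L → L L . b] }  — shift
  I11: { [L → L L b .], [L → b . y y] }  — shift, reduce

No state contains more than one complete item.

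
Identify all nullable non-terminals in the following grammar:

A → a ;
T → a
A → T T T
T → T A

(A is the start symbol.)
None

There are no ε-productions, so no non-terminal can derive ε.
No non-terminals are nullable.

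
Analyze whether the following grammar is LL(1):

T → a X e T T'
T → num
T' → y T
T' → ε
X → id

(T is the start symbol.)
No. Predict set conflict for T': { 'y' }

Relevant sets:
  FOLLOW(T') = { $, 'y' }

For T:
  PREDICT(T → a X e T T') = { 'a' }
  PREDICT(T → num) = { 'num' }
For T':
  PREDICT(T' → y T) = { 'y' }
  PREDICT(T' → ε) = { $, 'y' }
X has a single production, so nothing to check there.

Conflict found: Predict set conflict for T': { 'y' }
The grammar is NOT LL(1).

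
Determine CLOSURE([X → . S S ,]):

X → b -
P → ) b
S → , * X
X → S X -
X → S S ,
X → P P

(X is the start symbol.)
{ [S → . , * X], [X → . S S ,] }

To compute CLOSURE, for each item [A → α.Bβ] where B is a non-terminal, add [B → .γ] for all productions B → γ; repeat for the newly added items until nothing changes.

Start with: [X → . S S ,]
  [X → . S S ,] has the dot before S: add [S → . , * X]
No further items can be added.

CLOSURE = { [S → . , * X], [X → . S S ,] }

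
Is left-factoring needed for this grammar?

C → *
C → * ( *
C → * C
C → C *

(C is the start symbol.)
Left-factoring is needed when two productions for the same non-terminal
share a common prefix on the right-hand side.

Productions for C:
  C → *
  C → * ( *
  C → * C
  C → C *

Found common prefix '*' in productions for C

Answer: Yes, C has productions with common prefix '*'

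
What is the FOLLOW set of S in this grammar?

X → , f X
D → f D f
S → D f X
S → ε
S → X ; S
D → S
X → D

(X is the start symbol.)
{ $, ';', 'f' }

To compute FOLLOW(S), find every occurrence of S on a right-hand side N → α S β: add FIRST(β) \ {ε}, and if β is empty or nullable also add FOLLOW(N). Iterate to a fixed point.

In S → X ; S: S is at the end; this adds FOLLOW(S) to itself — nothing new
In D → S: S is at the end, add FOLLOW(D)

The FOLLOW sets referred to above (computed the same way, to a fixed point):
  FOLLOW(D) = { $, ';', 'f' }

Taking the union: FOLLOW(S) = { $, ';', 'f' }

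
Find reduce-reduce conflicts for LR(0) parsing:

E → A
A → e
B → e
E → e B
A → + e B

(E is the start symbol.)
Augment with E' → E and build the canonical LR(0) collection (I0 = CLOSURE({[E' → . E]}), then GOTO on every symbol after a dot until no new states appear). It has 9 states:
  I0: { [A → . + e B], [A → . e], [E → . A], [E → . e B], [E' → . E] }  — shift
  I1: { [A → + . e B] }  — shift
  I2: { [E → A .] }  — reduce
  I3: { [E' → E .] }  — accept
  I4: { [A → e .], [B → . e], [E → e . B] }  — shift, reduce
  I5: { [E → e B .] }  — reduce
  I6: { [B → e .] }  — reduce
  I7: { [A → + e . B], [B → . e] }  — shift
  I8: { [A → + e B .] }  — reduce

No state contains more than one complete item.

Answer: No reduce-reduce conflicts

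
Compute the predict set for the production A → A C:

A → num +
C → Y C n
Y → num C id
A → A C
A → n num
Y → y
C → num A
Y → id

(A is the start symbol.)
PREDICT(A → A C) = (FIRST(RHS) \ {ε}) ∪ (FOLLOW(A) if ε ∈ FIRST(RHS), i.e. RHS ⇒* ε)
FIRST(A) = { 'n', 'num' }
FIRST(A C) = { 'n', 'num' }
ε ∉ FIRST(A C), so FOLLOW(A) is not added.
PREDICT(A → A C) = { 'n', 'num' }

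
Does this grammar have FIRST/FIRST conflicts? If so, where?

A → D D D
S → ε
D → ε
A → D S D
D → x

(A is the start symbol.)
A FIRST/FIRST conflict occurs when two productions N → α and N → β for the same non-terminal have FIRST(α) ∩ FIRST(β) ≠ ∅ (with ε ∈ FIRST of a nullable right-hand side, so two nullable alternatives also conflict).

FIRST sets of the non-terminals at (or reachable through a nullable prefix from) the front of some alternative:
  FIRST(D) = { 'x', ε }
  FIRST(S) = { ε }

Productions for A:
  A → D D D: FIRST = { 'x', ε }
  A → D S D: FIRST = { 'x', ε }
Productions for D:
  D → ε: FIRST = { ε }
  D → x: FIRST = { 'x' }
S has only one production, so no FIRST/FIRST conflict is possible there.

Conflict for A: A → D D D and A → D S D
  Overlap: { 'x', ε }

Answer: Yes. A → D D D / A → D S D on { 'x', ε }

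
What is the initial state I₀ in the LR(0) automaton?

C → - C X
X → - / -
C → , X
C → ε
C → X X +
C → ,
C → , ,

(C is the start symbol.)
First, augment the grammar with C' → C
I₀ = CLOSURE({ [C' → . C] }):
  [C' → . C] has the dot before C: add [C → . - C X], [C → . , X], [C → .], [C → . X X +], [C → . ,], [C → . , ,]
  [C → . X X +] has the dot before X: add [X → . - / -]
No further items can be added.

I₀ = { [C → . , ,], [C → . , X], [C → . ,], [C → . - C X], [C → . X X +], [C → .], [C' → . C], [X → . - / -] }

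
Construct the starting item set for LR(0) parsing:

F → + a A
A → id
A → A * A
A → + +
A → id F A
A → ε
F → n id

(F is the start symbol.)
{ [F → . + a A], [F → . n id], [F' → . F] }

First, augment the grammar with F' → F
I₀ = CLOSURE({ [F' → . F] }):
  [F' → . F] has the dot before F: add [F → . + a A], [F → . n id]
No further items can be added.

I₀ = { [F → . + a A], [F → . n id], [F' → . F] }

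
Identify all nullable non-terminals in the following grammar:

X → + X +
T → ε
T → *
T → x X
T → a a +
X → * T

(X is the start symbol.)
ε-productions: T → ε
So T is immediately nullable.
No further non-terminal can be added: every production for the remaining non-terminals contains a terminal or a non-nullable non-terminal.
Nullable = { 'T' }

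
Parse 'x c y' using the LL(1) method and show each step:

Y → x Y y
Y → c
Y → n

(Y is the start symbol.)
Stack is shown with the top on the left.

Stack    Input    Action
------------------------
Y $      x c y $  output Y → x Y y
x Y y $  x c y $  match 'x'
Y y $    c y $    output Y → c
c y $    c y $    match 'c'
y $      y $      match 'y'
$        $        accept

The string is accepted.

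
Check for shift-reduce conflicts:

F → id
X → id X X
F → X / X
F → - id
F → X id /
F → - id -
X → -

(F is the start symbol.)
A shift-reduce conflict occurs when an LR(0) state has both:
  - a complete (reduce) item [A → α .] (dot at the end), and
  - a shift item [B → β . c γ] (dot before a terminal).

Augment with F' → F and build the canonical LR(0) collection (I0 = CLOSURE({[F' → . F]}), then GOTO on every symbol after a dot until no new states appear). It has 15 states:
  I0: { [F → . - id -], [F → . - id], [F → . X / X], [F → . X id /], [F → . id], [F' → . F], [X → . -], [X → . id X X] }  — shift
  I1: { [F → - . id -], [F → - . id], [X → - .] }  — shift, reduce
  I2: { [F' → F .] }  — accept
  I3: { [F → X . / X], [F → X . id /] }  — shift
  I4: { [F → id .], [X → . -], [X → . id X X], [X → id . X X] }  — shift, reduce
  I5: { [X → - .] }  — reduce
  I6: { [X → . -], [X → . id X X], [X → id X . X] }  — shift
  I7: { [X → . -], [X → . id X X], [X → id . X X] }  — shift
  I8: { [X → id X X .] }  — reduce
  I9: { [F → X / . X], [X → . -], [X → . id X X] }  — shift
  I10: { [F → X id . /] }  — shift
  I11: { [F → X id / .] }  — reduce
  I12: { [F → X / X .] }  — reduce
  I13: { [F → - id . -], [F → - id .] }  — shift, reduce
  I14: { [F → - id - .] }  — reduce

I1 contains reduce item [X → - .] and shift items [F → - . id], [F → - . id -] — shift-reduce conflict.
I4 contains reduce item [F → id .] and shift items [X → . -], [X → . id X X] — shift-reduce conflict.
I13 contains reduce item [F → - id .] and shift item [F → - id . -] — shift-reduce conflict.

Answer: Yes — I1: [X → - .] vs [F → - . id]; I4: [F → id .] vs [X → . -]; I13: [F → - id .] vs [F → - id . -]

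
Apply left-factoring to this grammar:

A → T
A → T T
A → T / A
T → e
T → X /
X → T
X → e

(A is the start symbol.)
A → T A'
A' → ε
A' → T
A' → / A
T → e
T → X /
X → T
X → e

Left-factoring transforms A → αβ₁ | αβ₂ into A → αA' and A' → β₁ | β₂
(α is the longest common prefix among the alternatives). Repeat until
no nonterminal has two alternatives with a common prefix.

Round 1: A has alternatives sharing prefix 'T'. Introduce A': A → T A'
  Add: A' → ε
  Add: A' → T
  Add: A' → / A

No remaining common prefixes — done.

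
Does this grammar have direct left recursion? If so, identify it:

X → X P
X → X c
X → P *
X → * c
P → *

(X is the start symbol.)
X → X P: LEFT RECURSIVE (starts with X)
X → X c: LEFT RECURSIVE (starts with X)
X → P *: starts with P
X → * c: starts with '*'
P → *: starts with '*'

The grammar has direct left recursion on: X.

Answer: Yes, X is left-recursive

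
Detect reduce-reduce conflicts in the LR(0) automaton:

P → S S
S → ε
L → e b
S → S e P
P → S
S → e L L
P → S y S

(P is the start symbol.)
Yes — I2: [P → S .] vs [S → .]

A reduce-reduce conflict occurs when an LR(0) state has two complete items [A → α .] and [B → β .] — both call for a reduction, and with no lookahead the parser cannot choose between them.

Augment with P' → P and build the canonical LR(0) collection (I0 = CLOSURE({[P' → . P]}), then GOTO on every symbol after a dot until no new states appear). It has 15 states:
  I0: { [P → . S S], [P → . S y S], [P → . S], [P' → . P], [S → . S e P], [S → . e L L], [S → .] }  — shift, reduce
  I1: { [P' → P .] }  — accept
  I2: { [P → S . S], [P → S . y S], [P → S .], [S → . S e P], [S → . e L L], [S → .], [S → S . e P] }  — shift, 2 reduces
  I3: { [L → . e b], [S → e . L L] }  — shift
  I4: { [L → . e b], [S → e L . L] }  — shift
  I5: { [L → e . b] }  — shift
  I6: { [L → e b .] }  — reduce
  I7: { [S → e L L .] }  — reduce
  I8: { [P → S S .], [S → S . e P] }  — shift, reduce
  I9: { [L → . e b], [P → . S S], [P → . S y S], [P → . S], [S → . S e P], [S → . e L L], [S → .], [S → S e . P], [S → e . L L] }  — shift, reduce
  I10: { [P → S y . S], [S → . S e P], [S → . e L L], [S → .] }  — shift, reduce
  I11: { [P → S y S .], [S → S . e P] }  — shift, reduce
  I12: { [P → . S S], [P → . S y S], [P → . S], [S → . S e P], [S → . e L L], [S → .], [S → S e . P] }  — shift, reduce
  I13: { [S → S e P .] }  — reduce
  I14: { [L → . e b], [L → e . b], [S → e . L L] }  — shift

I2 contains complete items [P → S .], [S → .] — reduce-reduce conflict.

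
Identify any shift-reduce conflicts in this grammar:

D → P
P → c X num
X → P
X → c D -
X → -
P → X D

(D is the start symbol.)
No shift-reduce conflicts

A shift-reduce conflict occurs when an LR(0) state has both:
  - a complete (reduce) item [A → α .] (dot at the end), and
  - a shift item [B → β . c γ] (dot before a terminal).

Augment with D' → D and build the canonical LR(0) collection (I0 = CLOSURE({[D' → . D]}), then GOTO on every symbol after a dot until no new states appear). It has 11 states:
  I0: { [D → . P], [D' → . D], [P → . X D], [P → . c X num], [X → . -], [X → . P], [X → . c D -] }  — shift
  I1: { [X → - .] }  — reduce
  I2: { [D' → D .] }  — accept
  I3: { [D → P .], [X → P .] }  — 2 reduces
  I4: { [D → . P], [P → . X D], [P → . c X num], [P → X . D], [X → . -], [X → . P], [X → . c D -] }  — shift
  I5: { [D → . P], [P → . X D], [P → . c X num], [P → c . X num], [X → . -], [X → . P], [X → . c D -], [X → c . D -] }  — shift
  I6: { [X → c D . -] }  — shift
  I7: { [D → . P], [P → . X D], [P → . c X num], [P → X . D], [P → c X . num], [X → . -], [X → . P], [X → . c D -] }  — shift
  I8: { [P → X D .] }  — reduce
  I9: { [P → c X num .] }  — reduce
  I10: { [X → c D - .] }  — reduce

No state contains both a complete item and a shift item.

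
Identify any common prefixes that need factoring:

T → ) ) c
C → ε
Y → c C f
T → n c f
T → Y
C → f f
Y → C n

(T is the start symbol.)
No, left-factoring is not needed

Left-factoring is needed when two productions for the same non-terminal
share a common prefix on the right-hand side.

Productions for T:
  T → ) ) c
  T → n c f
  T → Y
Productions for C:
  C → ε
  C → f f
Productions for Y:
  Y → c C f
  Y → C n

No common prefixes found.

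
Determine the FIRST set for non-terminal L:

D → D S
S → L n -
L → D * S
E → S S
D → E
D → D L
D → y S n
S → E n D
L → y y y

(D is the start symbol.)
To compute FIRST(L), examine every production with L on the left-hand side, reading each right-hand side left to right until a non-nullable symbol is reached.

FIRST sets of the other non-terminals involved (by the same procedure, iterated to a fixed point):
  FIRST(D) = { 'y' }

From L → D * S:
  - D is a non-terminal: add FIRST(D) \ {ε} = { 'y' }
    D is not nullable, so stop
From L → y y y:
  - y is a terminal: add 'y' and stop

Collecting: FIRST(L) = { 'y' }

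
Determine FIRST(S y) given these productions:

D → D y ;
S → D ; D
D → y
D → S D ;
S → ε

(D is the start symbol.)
FIRST sets of the non-terminals involved (from the grammar, by fixed-point iteration):
  FIRST(S) = { 'y', ε }

To compute FIRST(S y), process the symbols left to right:
Symbol S is a non-terminal. Add FIRST(S) \ {ε} = { 'y' }
S is nullable (ε ∈ FIRST(S)), continue to the next symbol.
Symbol y is a terminal. Add 'y' and stop.
FIRST(S y) = { 'y' }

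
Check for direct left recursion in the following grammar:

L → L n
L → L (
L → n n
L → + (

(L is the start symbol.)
Direct left recursion occurs when N → N α for some non-terminal N (the right-hand side begins with the left-hand side itself).

L → L n: LEFT RECURSIVE (starts with L)
L → L (: LEFT RECURSIVE (starts with L)
L → n n: starts with n
L → + (: starts with '+'

The grammar has direct left recursion on: L.

Answer: Yes, L is left-recursive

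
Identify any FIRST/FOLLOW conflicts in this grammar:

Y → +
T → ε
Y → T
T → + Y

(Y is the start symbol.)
A FIRST/FOLLOW conflict occurs when a non-terminal N has a nullable alternative N → β (β ⇒* ε) and another alternative N → α with FIRST(α) ∩ FOLLOW(N) ≠ ∅: on such a lookahead the parser cannot decide between expanding α and letting N vanish via β.

Nullable non-terminals: T, Y.
FIRST sets used below: FIRST(T) = { '+', ε }

T: nullable alternative(s) T → ε; FOLLOW(T) = { $ }
  T → ε: FIRST \ {ε} = { } — this is the only nullable alternative, skip
  T → + Y: FIRST \ {ε} = { '+' } — disjoint from FOLLOW(T)

Y: nullable alternative(s) Y → T; FOLLOW(Y) = { $ }
  Y → +: FIRST \ {ε} = { '+' } — disjoint from FOLLOW(Y)
  Y → T: FIRST \ {ε} = { '+' } — this is the only nullable alternative, skip

No FIRST/FOLLOW conflicts found.

Answer: No FIRST/FOLLOW conflicts.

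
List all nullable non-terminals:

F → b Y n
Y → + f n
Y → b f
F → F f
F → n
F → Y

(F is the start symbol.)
None

There are no ε-productions, so no non-terminal can derive ε.
No non-terminals are nullable.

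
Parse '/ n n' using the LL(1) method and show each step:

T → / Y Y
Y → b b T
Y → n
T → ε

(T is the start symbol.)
Stack is shown with the top on the left.

Stack    Input    Action
------------------------
T $      / n n $  output T → / Y Y
/ Y Y $  / n n $  match '/'
Y Y $    n n $    output Y → n
n Y $    n n $    match 'n'
Y $      n $      output Y → n
n $      n $      match 'n'
$        $        accept

The string is accepted.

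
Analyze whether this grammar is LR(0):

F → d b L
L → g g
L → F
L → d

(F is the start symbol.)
A grammar is LR(0) if no state in the canonical LR(0) collection has:
  - both a shift item (dot before a terminal) and a complete item (shift-reduce conflict), or
  - two or more complete items (reduce-reduce conflict; the accept item [F' → F .] counts as a complete item here).

Augment with F' → F and build the canonical LR(0) collection (I0 = CLOSURE({[F' → . F]}), then GOTO on every symbol after a dot until no new states appear). It has 9 states:
  I0: { [F → . d b L], [F' → . F] }  — shift
  I1: { [F' → F .] }  — accept
  I2: { [F → d . b L] }  — shift
  I3: { [F → . d b L], [F → d b . L], [L → . F], [L → . d], [L → . g g] }  — shift
  I4: { [L → F .] }  — reduce
  I5: { [F → d b L .] }  — reduce
  I6: { [F → d . b L], [L → d .] }  — shift, reduce
  I7: { [L → g . g] }  — shift
  I8: { [L → g g .] }  — reduce

Conflict in state I6:
  Shift-reduce conflict between [L → d .] and [F → d . b L]
So the grammar is NOT LR(0).

Answer: No. Shift-reduce conflict between [L → d .] and [F → d . b L]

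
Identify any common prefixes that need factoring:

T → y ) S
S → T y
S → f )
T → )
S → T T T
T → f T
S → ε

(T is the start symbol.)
Yes, S has productions with common prefix 'T'

Left-factoring is needed when two productions for the same non-terminal
share a common prefix on the right-hand side.

Productions for T:
  T → y ) S
  T → )
  T → f T
Productions for S:
  S → T y
  S → f )
  S → T T T
  S → ε

Found common prefix 'T' in productions for S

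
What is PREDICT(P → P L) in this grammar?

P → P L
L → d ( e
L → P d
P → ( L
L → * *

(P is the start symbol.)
{ '(' }

PREDICT(P → P L) = (FIRST(RHS) \ {ε}) ∪ (FOLLOW(P) if ε ∈ FIRST(RHS), i.e. RHS ⇒* ε)
FIRST(P) = { '(' }
FIRST(P L) = { '(' }
ε ∉ FIRST(P L), so FOLLOW(P) is not added.
PREDICT(P → P L) = { '(' }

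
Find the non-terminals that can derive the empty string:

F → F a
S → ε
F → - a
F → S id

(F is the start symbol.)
{ 'S' }

ε-productions: S → ε
So S is immediately nullable.
No further non-terminal can be added: every production for the remaining non-terminals contains a terminal or a non-nullable non-terminal.
Nullable = { 'S' }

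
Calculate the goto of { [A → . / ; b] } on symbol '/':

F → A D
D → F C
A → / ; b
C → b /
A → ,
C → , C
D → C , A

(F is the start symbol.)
GOTO(I, '/') = CLOSURE({ [A → αX.β] : [A → α.Xβ] ∈ I, X = '/' })

Items with dot before '/', with the dot advanced:
  [A → . / ; b] → [A → / . ; b]
Closure adds nothing (no advanced item has the dot before a non-terminal).

GOTO = { [A → / . ; b] }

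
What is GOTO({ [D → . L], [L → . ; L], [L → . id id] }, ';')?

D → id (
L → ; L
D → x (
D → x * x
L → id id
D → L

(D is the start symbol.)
{ [L → . ; L], [L → . id id], [L → ; . L] }

GOTO(I, ';') = CLOSURE({ [A → αX.β] : [A → α.Xβ] ∈ I, X = ';' })

Items with dot before ';', with the dot advanced:
  [L → . ; L] → [L → ; . L]
Closure of the advanced items:
  [L → ; . L] has the dot before L: add [L → . ; L], [L → . id id]

GOTO = { [L → . ; L], [L → . id id], [L → ; . L] }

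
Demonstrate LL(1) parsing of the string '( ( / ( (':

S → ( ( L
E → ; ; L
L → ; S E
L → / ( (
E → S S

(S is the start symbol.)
LL(1) parsing maintains a stack (initially the start symbol over $) and the input. At each step: if the stack top is a terminal, match it against the current input token; if it is a non-terminal N, replace it with the RHS of M[N, lookahead] (the unique production whose predict set contains the lookahead).

Stack is shown with the top on the left.

Stack    Input        Action
----------------------------
S $      ( ( / ( ( $  output S → ( ( L
( ( L $  ( ( / ( ( $  match '('
( L $    ( / ( ( $    match '('
L $      / ( ( $      output L → / ( (
/ ( ( $  / ( ( $      match '/'
( ( $    ( ( $        match '('
( $      ( $          match '('
$        $            accept

The string is accepted.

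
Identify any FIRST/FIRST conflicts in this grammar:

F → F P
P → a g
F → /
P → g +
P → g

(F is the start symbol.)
Yes. F → F P / F → '/' on { '/' }; P → g '+' / P → g on { 'g' }

A FIRST/FIRST conflict occurs when two productions N → α and N → β for the same non-terminal have FIRST(α) ∩ FIRST(β) ≠ ∅ (with ε ∈ FIRST of a nullable right-hand side, so two nullable alternatives also conflict).

FIRST sets of the non-terminals at (or reachable through a nullable prefix from) the front of some alternative:
  FIRST(F) = { '/' }

Productions for F:
  F → F P: FIRST = { '/' }
  F → /: FIRST = { '/' }
Productions for P:
  P → a g: FIRST = { 'a' }
  P → g +: FIRST = { 'g' }
  P → g: FIRST = { 'g' }

Conflict for F: F → F P and F → /
  Overlap: { '/' }
Conflict for P: P → g + and P → g
  Overlap: { 'g' }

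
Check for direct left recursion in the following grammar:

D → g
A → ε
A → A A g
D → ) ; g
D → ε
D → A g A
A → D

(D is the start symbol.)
Yes, A is left-recursive

Direct left recursion occurs when N → N α for some non-terminal N (the right-hand side begins with the left-hand side itself).

D → g: starts with g
A → ε: starts with ε
A → A A g: LEFT RECURSIVE (starts with A)
D → ) ; g: starts with ')'
D → ε: starts with ε
D → A g A: starts with A
A → D: starts with D

The grammar has direct left recursion on: A.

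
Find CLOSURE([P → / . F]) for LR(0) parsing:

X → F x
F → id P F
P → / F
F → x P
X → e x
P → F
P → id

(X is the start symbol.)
To compute CLOSURE, for each item [A → α.Bβ] where B is a non-terminal, add [B → .γ] for all productions B → γ; repeat for the newly added items until nothing changes.

Start with: [P → / . F]
  [P → / . F] has the dot before F: add [F → . id P F], [F → . x P]
No further items can be added.

CLOSURE = { [F → . id P F], [F → . x P], [P → / . F] }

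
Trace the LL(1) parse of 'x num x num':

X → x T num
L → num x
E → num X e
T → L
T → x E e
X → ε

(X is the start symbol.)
LL(1) parsing maintains a stack (initially the start symbol over $) and the input. At each step: if the stack top is a terminal, match it against the current input token; if it is a non-terminal N, replace it with the RHS of M[N, lookahead] (the unique production whose predict set contains the lookahead).

Stack is shown with the top on the left.

Stack        Input          Action
----------------------------------
X $          x num x num $  output X → x T num
x T num $    x num x num $  match 'x'
T num $      num x num $    output T → L
L num $      num x num $    output L → num x
num x num $  num x num $    match 'num'
x num $      x num $        match 'x'
num $        num $          match 'num'
$            $              accept

The string is accepted.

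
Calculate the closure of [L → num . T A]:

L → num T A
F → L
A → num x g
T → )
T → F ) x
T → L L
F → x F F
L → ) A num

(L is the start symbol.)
To compute CLOSURE, for each item [A → α.Bβ] where B is a non-terminal, add [B → .γ] for all productions B → γ; repeat for the newly added items until nothing changes.

Start with: [L → num . T A]
  [L → num . T A] has the dot before T: add [T → . )], [T → . F ) x], [T → . L L]
  [T → . F ) x] has the dot before F: add [F → . L], [F → . x F F]
  [T → . L L] has the dot before L: add [L → . num T A], [L → . ) A num]
No further items can be added.

CLOSURE = { [F → . L], [F → . x F F], [L → . ) A num], [L → . num T A], [L → num . T A], [T → . )], [T → . F ) x], [T → . L L] }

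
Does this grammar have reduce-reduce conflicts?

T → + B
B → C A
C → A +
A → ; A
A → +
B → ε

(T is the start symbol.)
No reduce-reduce conflicts

A reduce-reduce conflict occurs when an LR(0) state has two complete items [A → α .] and [B → β .] — both call for a reduction, and with no lookahead the parser cannot choose between them.

Augment with T' → T and build the canonical LR(0) collection (I0 = CLOSURE({[T' → . T]}), then GOTO on every symbol after a dot until no new states appear). It has 11 states:
  I0: { [T → . + B], [T' → . T] }  — shift
  I1: { [A → . +], [A → . ; A], [B → . C A], [B → .], [C → . A +], [T → + . B] }  — shift, reduce
  I2: { [T' → T .] }  — accept
  I3: { [A → + .] }  — reduce
  I4: { [A → . +], [A → . ; A], [A → ; . A] }  — shift
  I5: { [C → A . +] }  — shift
  I6: { [T → + B .] }  — reduce
  I7: { [A → . +], [A → . ; A], [B → C . A] }  — shift
  I8: { [B → C A .] }  — reduce
  I9: { [C → A + .] }  — reduce
  I10: { [A → ; A .] }  — reduce

No state contains more than one complete item.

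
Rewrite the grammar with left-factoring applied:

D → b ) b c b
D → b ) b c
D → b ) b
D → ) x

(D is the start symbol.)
D → b ) b D'
D' → c D''
D'' → b
D'' → ε
D' → ε
D → ) x

Left-factoring transforms A → αβ₁ | αβ₂ into A → αA' and A' → β₁ | β₂
(α is the longest common prefix among the alternatives). Repeat until
no nonterminal has two alternatives with a common prefix.

Round 1: D has alternatives sharing prefix 'b ) b'. Introduce D': D → b ) b D'
  Add: D' → c b
  Add: D' → c
  Add: D' → ε

Round 2: D' has alternatives sharing prefix 'c'. Introduce D'': D' → c D''
  Add: D'' → b
  Add: D'' → ε

No remaining common prefixes — done.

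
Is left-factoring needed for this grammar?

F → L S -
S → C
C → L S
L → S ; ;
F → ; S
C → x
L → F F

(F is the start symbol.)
Left-factoring is needed when two productions for the same non-terminal
share a common prefix on the right-hand side.

Productions for F:
  F → L S -
  F → ; S
Productions for C:
  C → L S
  C → x
Productions for L:
  L → S ; ;
  L → F F

No common prefixes found.

Answer: No, left-factoring is not needed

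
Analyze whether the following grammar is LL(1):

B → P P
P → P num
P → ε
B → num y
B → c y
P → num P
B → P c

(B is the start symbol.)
A grammar is LL(1) if for each non-terminal N with multiple productions, the predict sets of those productions are pairwise disjoint, where PREDICT(N → α) = (FIRST(α) \ {ε}) ∪ (FOLLOW(N) if α ⇒* ε).

Relevant sets:
  FIRST(P) = { 'num', ε }
  FOLLOW(B) = { $ }
  FOLLOW(P) = { $, 'c', 'num' }

For B:
  PREDICT(B → P P) = { $, 'num' }
  PREDICT(B → num y) = { 'num' }
  PREDICT(B → c y) = { 'c' }
  PREDICT(B → P c) = { 'c', 'num' }
For P:
  PREDICT(P → P num) = { 'num' }
  PREDICT(P → ε) = { $, 'c', 'num' }
  PREDICT(P → num P) = { 'num' }

Conflict found: Predict set conflict for B: { 'num' }
The grammar is NOT LL(1).

Answer: No. Predict set conflict for B: { 'num' }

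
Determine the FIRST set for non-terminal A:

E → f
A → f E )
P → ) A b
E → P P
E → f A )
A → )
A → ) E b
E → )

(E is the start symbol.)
{ ')', 'f' }

To compute FIRST(A), examine every production with A on the left-hand side, reading each right-hand side left to right until a non-nullable symbol is reached.

From A → f E ):
  - f is a terminal: add 'f' and stop
From A → ):
  - ')' is a terminal: add ')' and stop
From A → ) E b:
  - ')' is a terminal: add ')' and stop

Collecting: FIRST(A) = { ')', 'f' }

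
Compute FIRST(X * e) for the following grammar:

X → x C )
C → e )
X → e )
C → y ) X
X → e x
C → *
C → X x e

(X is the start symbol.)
{ 'e', 'x' }

FIRST sets of the non-terminals involved (from the grammar, by fixed-point iteration):
  FIRST(X) = { 'e', 'x' }

To compute FIRST(X * e), process the symbols left to right:
Symbol X is a non-terminal. Add FIRST(X) \ {ε} = { 'e', 'x' }
X is not nullable (ε ∉ FIRST(X)), so stop here.
FIRST(X * e) = { 'e', 'x' }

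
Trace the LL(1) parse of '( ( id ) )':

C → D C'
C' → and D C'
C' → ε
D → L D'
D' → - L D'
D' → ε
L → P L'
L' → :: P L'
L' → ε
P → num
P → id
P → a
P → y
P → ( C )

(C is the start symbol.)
Stack is shown with the top on the left.

Stack                                Input         Action
---------------------------------------------------------
C $                                  ( ( id ) ) $  output C → D C'
D C' $                               ( ( id ) ) $  output D → L D'
L D' C' $                            ( ( id ) ) $  output L → P L'
P L' D' C' $                         ( ( id ) ) $  output P → ( C )
( C ) L' D' C' $                     ( ( id ) ) $  match '('
C ) L' D' C' $                       ( id ) ) $    output C → D C'
D C' ) L' D' C' $                    ( id ) ) $    output D → L D'
L D' C' ) L' D' C' $                 ( id ) ) $    output L → P L'
P L' D' C' ) L' D' C' $              ( id ) ) $    output P → ( C )
( C ) L' D' C' ) L' D' C' $          ( id ) ) $    match '('
C ) L' D' C' ) L' D' C' $            id ) ) $      output C → D C'
D C' ) L' D' C' ) L' D' C' $         id ) ) $      output D → L D'
L D' C' ) L' D' C' ) L' D' C' $      id ) ) $      output L → P L'
P L' D' C' ) L' D' C' ) L' D' C' $   id ) ) $      output P → id
id L' D' C' ) L' D' C' ) L' D' C' $  id ) ) $      match 'id'
L' D' C' ) L' D' C' ) L' D' C' $     ) ) $         output L' → ε
D' C' ) L' D' C' ) L' D' C' $        ) ) $         output D' → ε
C' ) L' D' C' ) L' D' C' $           ) ) $         output C' → ε
) L' D' C' ) L' D' C' $              ) ) $         match ')'
L' D' C' ) L' D' C' $                ) $           output L' → ε
D' C' ) L' D' C' $                   ) $           output D' → ε
C' ) L' D' C' $                      ) $           output C' → ε
) L' D' C' $                         ) $           match ')'
L' D' C' $                           $             output L' → ε
D' C' $                              $             output D' → ε
C' $                                 $             output C' → ε
$                                    $             accept

The string is accepted.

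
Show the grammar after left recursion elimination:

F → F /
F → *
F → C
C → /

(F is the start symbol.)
F → * F'
F → C F'
F' → / F'
F' → ε
C → /

F is directly left-recursive. The standard transformation for
  A → A α₁ | ... | A α_m | β₁ | ... | β_n
is
  A  → β₁ A' | ... | β_n A'
  A' → α₁ A' | ... | α_m A' | ε

F → * becomes F → * F'
F → C becomes F → C F'
F → F / becomes F' → / F'
Add F' → ε

Productions for other non-terminals are unchanged:
  C → /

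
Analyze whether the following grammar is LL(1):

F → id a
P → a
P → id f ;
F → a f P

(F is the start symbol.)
Yes, the grammar is LL(1).

A grammar is LL(1) if for each non-terminal N with multiple productions, the predict sets of those productions are pairwise disjoint, where PREDICT(N → α) = (FIRST(α) \ {ε}) ∪ (FOLLOW(N) if α ⇒* ε).

For F:
  PREDICT(F → id a) = { 'id' }
  PREDICT(F → a f P) = { 'a' }
For P:
  PREDICT(P → a) = { 'a' }
  PREDICT(P → id f ';') = { 'id' }

All predict sets are disjoint. The grammar IS LL(1).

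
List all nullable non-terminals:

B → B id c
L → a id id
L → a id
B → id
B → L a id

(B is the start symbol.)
A non-terminal is nullable if it can derive ε (the empty string): either it has an ε-production, or it has a production whose right-hand side consists entirely of nullable non-terminals.

There are no ε-productions, so no non-terminal can derive ε.
No non-terminals are nullable.

Answer: None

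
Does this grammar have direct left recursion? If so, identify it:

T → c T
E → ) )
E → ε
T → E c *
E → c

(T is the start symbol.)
No direct left recursion

Direct left recursion occurs when N → N α for some non-terminal N (the right-hand side begins with the left-hand side itself).

T → c T: starts with c
E → ) ): starts with ')'
E → ε: starts with ε
T → E c *: starts with E
E → c: starts with c

No direct left recursion found.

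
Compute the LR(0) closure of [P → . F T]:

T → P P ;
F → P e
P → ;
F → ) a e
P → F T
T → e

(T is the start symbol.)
To compute CLOSURE, for each item [A → α.Bβ] where B is a non-terminal, add [B → .γ] for all productions B → γ; repeat for the newly added items until nothing changes.

Start with: [P → . F T]
  [P → . F T] has the dot before F: add [F → . P e], [F → . ) a e]
  [F → . P e] has the dot before P: add [P → . ;]
No further items can be added.

CLOSURE = { [F → . ) a e], [F → . P e], [P → . ;], [P → . F T] }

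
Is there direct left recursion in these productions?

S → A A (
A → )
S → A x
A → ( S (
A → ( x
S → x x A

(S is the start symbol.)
No direct left recursion

Direct left recursion occurs when N → N α for some non-terminal N (the right-hand side begins with the left-hand side itself).

S → A A (: starts with A
A → ): starts with ')'
S → A x: starts with A
A → ( S (: starts with '('
A → ( x: starts with '('
S → x x A: starts with x

No direct left recursion found.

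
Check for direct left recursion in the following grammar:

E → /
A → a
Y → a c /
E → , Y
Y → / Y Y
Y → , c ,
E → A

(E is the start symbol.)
No direct left recursion

Direct left recursion occurs when N → N α for some non-terminal N (the right-hand side begins with the left-hand side itself).

E → /: starts with '/'
A → a: starts with a
Y → a c /: starts with a
E → , Y: starts with ','
Y → / Y Y: starts with '/'
Y → , c ,: starts with ','
E → A: starts with A

No direct left recursion found.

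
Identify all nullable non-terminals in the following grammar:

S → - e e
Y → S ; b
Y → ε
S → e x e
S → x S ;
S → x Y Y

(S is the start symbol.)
A non-terminal is nullable if it can derive ε (the empty string): either it has an ε-production, or it has a production whose right-hand side consists entirely of nullable non-terminals.

ε-productions: Y → ε
So Y is immediately nullable.
No further non-terminal can be added: every production for the remaining non-terminals contains a terminal or a non-nullable non-terminal.
Nullable = { 'Y' }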